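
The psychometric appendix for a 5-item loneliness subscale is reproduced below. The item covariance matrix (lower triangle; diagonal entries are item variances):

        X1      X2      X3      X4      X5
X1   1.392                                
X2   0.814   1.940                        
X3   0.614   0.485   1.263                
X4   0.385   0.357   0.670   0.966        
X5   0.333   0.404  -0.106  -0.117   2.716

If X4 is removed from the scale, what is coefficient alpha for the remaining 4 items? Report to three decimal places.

α = 0.547

Remaining items: X1, X2, X3, X5 (k = 4).
Σσᵢ² = 1.392 + 1.940 + 1.263 + 2.716 = 7.311
Var(T) = 7.311 + 2 × 2.544 = 12.399
α (item deleted) = (4/3)·(1 − 7.311/12.399) = 0.547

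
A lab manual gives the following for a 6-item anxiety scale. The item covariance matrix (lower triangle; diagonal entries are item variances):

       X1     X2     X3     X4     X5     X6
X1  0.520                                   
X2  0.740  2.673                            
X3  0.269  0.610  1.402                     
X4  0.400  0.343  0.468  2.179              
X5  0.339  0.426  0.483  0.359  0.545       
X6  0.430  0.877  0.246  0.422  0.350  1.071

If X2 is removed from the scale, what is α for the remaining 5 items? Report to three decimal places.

Remaining items: X1, X3, X4, X5, X6 (k = 5).
Σσᵢ² = 0.520 + 1.402 + 2.179 + 0.545 + 1.071 = 5.717
σ²_T = 5.717 + 2 × 3.766 = 13.249
α (item deleted) = (5/4)·(1 − 5.717/13.249) = 0.711

α = 0.711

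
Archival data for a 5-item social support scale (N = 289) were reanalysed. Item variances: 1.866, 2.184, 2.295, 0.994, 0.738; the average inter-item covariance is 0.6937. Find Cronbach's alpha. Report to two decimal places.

Cronbach's alpha = 0.79

sum of item variances = 1.866 + 2.184 + 2.295 + 0.994 + 0.738 = 8.077
Sum of the 10 distinct covariances = 10 × 0.6937 = 6.9370
σ²_T = sum of item variances + 2·Σcov = 8.077 + 2 × 6.9370 = 21.9510
α = (5/4)·(1 − 8.077/21.9510) = 0.79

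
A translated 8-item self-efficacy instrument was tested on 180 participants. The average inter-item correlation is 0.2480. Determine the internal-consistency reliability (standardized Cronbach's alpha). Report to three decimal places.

Standardized α = k·r̄ / (1 + (k−1)·r̄) = 8 × 0.2480 / (1 + 7 × 0.2480)
  = 1.9840 / 2.7360 = 0.725

α = 0.725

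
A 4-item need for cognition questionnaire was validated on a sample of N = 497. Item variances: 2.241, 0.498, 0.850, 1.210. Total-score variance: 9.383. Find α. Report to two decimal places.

Σσᵢ² = 2.241 + 0.498 + 0.850 + 1.210 = 4.799
α = (k/(k−1))·(1 − Σσᵢ²/σ²_total) = (4/3)·(1 − 4.799/9.383) = 0.65

α = 0.65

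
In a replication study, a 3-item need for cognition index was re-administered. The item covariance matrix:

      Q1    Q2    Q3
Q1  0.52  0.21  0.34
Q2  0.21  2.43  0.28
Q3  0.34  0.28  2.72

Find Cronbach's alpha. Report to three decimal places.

α = 0.340

ΣVar(i) = 0.52 + 2.43 + 2.72 = 5.67
Σ_{i<j} σ_ij = 0.83
total variance = 5.67 + 2 × 0.83 = 7.33
α = (k/(k−1))·(1 − ΣVar(i)/total variance) = (3/2)·(1 − 5.67/7.33) = 0.340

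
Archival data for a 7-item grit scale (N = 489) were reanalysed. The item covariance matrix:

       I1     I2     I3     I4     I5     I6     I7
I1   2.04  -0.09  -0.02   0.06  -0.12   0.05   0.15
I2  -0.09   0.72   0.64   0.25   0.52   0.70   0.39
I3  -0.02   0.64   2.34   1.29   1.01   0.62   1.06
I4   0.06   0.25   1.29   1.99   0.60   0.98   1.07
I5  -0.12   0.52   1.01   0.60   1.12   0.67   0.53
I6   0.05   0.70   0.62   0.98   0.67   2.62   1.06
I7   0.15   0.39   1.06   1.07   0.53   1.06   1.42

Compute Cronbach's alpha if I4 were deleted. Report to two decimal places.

Remaining items: I1, I2, I3, I5, I6, I7 (k = 6).
Σσ²ᵢ = 2.04 + 0.72 + 2.34 + 1.12 + 2.62 + 1.42 = 10.26
σ²_T = 10.26 + 2 × 7.17 = 24.60
α (item deleted) = (6/5)·(1 − 10.26/24.60) = 0.70

α = 0.70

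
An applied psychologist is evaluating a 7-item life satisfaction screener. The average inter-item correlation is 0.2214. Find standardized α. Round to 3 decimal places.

α = 0.666

Standardized α = k·r̄ / (1 + (k−1)·r̄) = 7 × 0.2214 / (1 + 6 × 0.2214)
  = 1.5498 / 2.3284 = 0.666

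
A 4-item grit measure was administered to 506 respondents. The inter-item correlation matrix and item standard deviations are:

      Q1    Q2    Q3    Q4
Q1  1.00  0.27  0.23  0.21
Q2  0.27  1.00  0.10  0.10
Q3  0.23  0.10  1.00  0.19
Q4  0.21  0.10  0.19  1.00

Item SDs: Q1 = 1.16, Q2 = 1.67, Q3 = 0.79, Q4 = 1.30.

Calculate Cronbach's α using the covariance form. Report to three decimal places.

Cronbach's α = 0.441

Σσ²ᵢ = 1.16² + 1.67² + 0.79² + 1.30² = 6.4486
Covariances σ_ij = r_ij · s_i · s_j:
  σ(Q1,Q2) = 0.27 × 1.16 × 1.67 = 0.5230
  σ(Q1,Q3) = 0.23 × 1.16 × 0.79 = 0.2108
  σ(Q1,Q4) = 0.21 × 1.16 × 1.30 = 0.3167
  σ(Q2,Q3) = 0.10 × 1.67 × 0.79 = 0.1319
  σ(Q2,Q4) = 0.10 × 1.67 × 1.30 = 0.2171
  σ(Q3,Q4) = 0.19 × 0.79 × 1.30 = 0.1951
σ²_T = Σσ²ᵢ + 2·Σσ_ij = 6.4486 + 2 × 1.5946 = 9.6378
α = (4/3)·(1 − 6.4486/9.6378) = 0.441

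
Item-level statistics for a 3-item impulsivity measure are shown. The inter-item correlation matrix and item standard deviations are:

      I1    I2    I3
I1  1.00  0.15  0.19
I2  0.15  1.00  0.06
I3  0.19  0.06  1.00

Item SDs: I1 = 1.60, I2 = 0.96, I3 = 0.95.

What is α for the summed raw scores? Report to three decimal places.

α = 0.311

Σσ²ᵢ = 1.60² + 0.96² + 0.95² = 4.3841
Covariances σ_ij = r_ij · s_i · s_j:
  σ(I1,I2) = 0.15 × 1.60 × 0.96 = 0.2304
  σ(I1,I3) = 0.19 × 1.60 × 0.95 = 0.2888
  σ(I2,I3) = 0.06 × 0.96 × 0.95 = 0.0547
σ²_T = Σσ²ᵢ + 2·Σσ_ij = 4.3841 + 2 × 0.5739 = 5.5319
α = (3/2)·(1 − 4.3841/5.5319) = 0.311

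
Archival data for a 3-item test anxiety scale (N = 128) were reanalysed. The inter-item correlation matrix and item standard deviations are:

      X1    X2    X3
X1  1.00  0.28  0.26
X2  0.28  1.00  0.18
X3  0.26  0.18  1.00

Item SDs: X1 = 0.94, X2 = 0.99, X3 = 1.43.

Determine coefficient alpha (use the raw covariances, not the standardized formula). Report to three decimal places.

α = 0.460

Σσ²ᵢ = 0.94² + 0.99² + 1.43² = 3.9086
Covariances σ_ij = r_ij · s_i · s_j:
  σ(X1,X2) = 0.28 × 0.94 × 0.99 = 0.2606
  σ(X1,X3) = 0.26 × 0.94 × 1.43 = 0.3495
  σ(X2,X3) = 0.18 × 0.99 × 1.43 = 0.2548
σ²_T = Σσ²ᵢ + 2·Σσ_ij = 3.9086 + 2 × 0.8649 = 5.6384
α = (3/2)·(1 − 3.9086/5.6384) = 0.460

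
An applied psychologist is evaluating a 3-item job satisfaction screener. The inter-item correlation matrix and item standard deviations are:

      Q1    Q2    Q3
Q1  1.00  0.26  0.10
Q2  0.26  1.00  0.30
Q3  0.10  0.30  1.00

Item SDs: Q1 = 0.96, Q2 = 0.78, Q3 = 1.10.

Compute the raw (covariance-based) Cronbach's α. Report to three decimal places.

Σσ²ᵢ = 0.96² + 0.78² + 1.10² = 2.7400
Covariances σ_ij = r_ij · s_i · s_j:
  σ(Q1,Q2) = 0.26 × 0.96 × 0.78 = 0.1947
  σ(Q1,Q3) = 0.10 × 0.96 × 1.10 = 0.1056
  σ(Q2,Q3) = 0.30 × 0.78 × 1.10 = 0.2574
σ²_T = Σσ²ᵢ + 2·Σσ_ij = 2.7400 + 2 × 0.5577 = 3.8554
α = (3/2)·(1 − 2.7400/3.8554) = 0.434

Cronbach's α = 0.434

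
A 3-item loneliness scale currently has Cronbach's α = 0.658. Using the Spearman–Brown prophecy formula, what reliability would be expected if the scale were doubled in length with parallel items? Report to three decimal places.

predicted reliability = 0.794

Length factor m = 2
α' = m·α / (1 + (m−1)·α)
   = 2 × 0.658 / (1 + (2 − 1) × 0.658)
   = 1.3160 / 1.6580 = 0.794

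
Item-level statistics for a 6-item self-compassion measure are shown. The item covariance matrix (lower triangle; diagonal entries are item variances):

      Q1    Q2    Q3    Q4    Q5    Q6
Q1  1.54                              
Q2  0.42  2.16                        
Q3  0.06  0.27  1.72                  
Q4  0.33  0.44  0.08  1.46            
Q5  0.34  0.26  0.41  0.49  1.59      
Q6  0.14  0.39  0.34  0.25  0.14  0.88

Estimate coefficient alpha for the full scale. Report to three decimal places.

coefficient alpha = 0.579

Σσᵢ² = 1.54 + 2.16 + 1.72 + 1.46 + 1.59 + 0.88 = 9.35
Σ_{i<j} σ_ij = 4.36
σ²_total = 9.35 + 2 × 4.36 = 18.07
α = (k/(k−1))·(1 − Σσᵢ²/σ²_total) = (6/5)·(1 − 9.35/18.07) = 0.579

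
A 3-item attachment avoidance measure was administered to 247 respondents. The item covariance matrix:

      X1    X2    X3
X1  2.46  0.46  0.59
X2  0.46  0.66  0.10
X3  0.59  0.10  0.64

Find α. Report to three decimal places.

Σσ²ᵢ = 2.46 + 0.66 + 0.64 = 3.76
Σ_{i<j} σ_ij = 1.15
σ²_total = 3.76 + 2 × 1.15 = 6.06
α = (k/(k−1))·(1 − Σσ²ᵢ/σ²_total) = (3/2)·(1 − 3.76/6.06) = 0.569

α = 0.569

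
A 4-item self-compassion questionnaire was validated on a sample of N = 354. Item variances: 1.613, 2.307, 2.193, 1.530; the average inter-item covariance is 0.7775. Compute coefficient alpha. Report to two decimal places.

coefficient alpha = 0.73

Σσᵢ² = 1.613 + 2.307 + 2.193 + 1.530 = 7.643
Sum of the 6 distinct covariances = 6 × 0.7775 = 4.6650
total variance = Σσᵢ² + 2·Σcov = 7.643 + 2 × 4.6650 = 16.9730
α = (4/3)·(1 − 7.643/16.9730) = 0.73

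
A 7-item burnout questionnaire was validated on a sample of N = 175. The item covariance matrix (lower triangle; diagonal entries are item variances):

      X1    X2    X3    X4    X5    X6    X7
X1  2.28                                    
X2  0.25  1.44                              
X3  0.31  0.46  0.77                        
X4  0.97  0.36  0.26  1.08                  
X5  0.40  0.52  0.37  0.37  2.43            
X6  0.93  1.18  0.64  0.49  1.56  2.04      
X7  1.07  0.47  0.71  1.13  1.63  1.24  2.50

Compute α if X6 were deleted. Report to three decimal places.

α = 0.766

Remaining items: X1, X2, X3, X4, X5, X7 (k = 6).
Σσ²ᵢ = 2.28 + 1.44 + 0.77 + 1.08 + 2.43 + 2.50 = 10.50
σ²_total = 10.50 + 2 × 9.28 = 29.06
α (item deleted) = (6/5)·(1 − 10.50/29.06) = 0.766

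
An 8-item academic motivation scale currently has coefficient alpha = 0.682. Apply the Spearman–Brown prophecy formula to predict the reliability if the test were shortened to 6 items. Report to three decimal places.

Length factor m = 6/8 = 0.7500
α' = m·α / (1 − (1−m)·α)
   = 6/8 × 0.682 / (1 − (1 − 6/8) × 0.682)
   = 0.5115 / 0.8295 = 0.617

predicted reliability = 0.617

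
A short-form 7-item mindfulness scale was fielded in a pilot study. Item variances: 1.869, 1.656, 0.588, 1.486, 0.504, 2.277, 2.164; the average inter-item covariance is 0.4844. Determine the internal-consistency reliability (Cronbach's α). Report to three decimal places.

sum of item variances = 1.869 + 1.656 + 0.588 + 1.486 + 0.504 + 2.277 + 2.164 = 10.544
Sum of the 21 distinct covariances = 21 × 0.4844 = 10.1724
total variance = sum of item variances + 2·Σcov = 10.544 + 2 × 10.1724 = 30.8888
α = (7/6)·(1 − 10.544/30.8888) = 0.768

α = 0.768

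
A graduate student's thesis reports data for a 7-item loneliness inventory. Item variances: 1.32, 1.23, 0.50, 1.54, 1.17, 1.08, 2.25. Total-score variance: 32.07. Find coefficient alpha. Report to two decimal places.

Σσ²ᵢ = 1.32 + 1.23 + 0.50 + 1.54 + 1.17 + 1.08 + 2.25 = 9.09
α = (k/(k−1))·(1 − Σσ²ᵢ/σ²_total) = (7/6)·(1 − 9.09/32.07) = 0.84

α = 0.84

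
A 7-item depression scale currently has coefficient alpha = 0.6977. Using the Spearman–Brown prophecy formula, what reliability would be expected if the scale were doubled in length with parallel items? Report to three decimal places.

predicted reliability = 0.822

Length factor m = 2
α' = m·α / (1 + (m−1)·α)
   = 2 × 0.6977 / (1 + (2 − 1) × 0.6977)
   = 1.3954 / 1.6977 = 0.822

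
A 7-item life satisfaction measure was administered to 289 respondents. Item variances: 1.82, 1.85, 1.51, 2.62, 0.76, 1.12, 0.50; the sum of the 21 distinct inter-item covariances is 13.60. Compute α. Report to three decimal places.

Σσᵢ² = 1.82 + 1.85 + 1.51 + 2.62 + 0.76 + 1.12 + 0.50 = 10.18
Sum of distinct covariances = 13.60
σ²_T = Σσᵢ² + 2·Σcov = 10.18 + 2 × 13.60 = 37.38
α = (7/6)·(1 − 10.18/37.38) = 0.849

α = 0.849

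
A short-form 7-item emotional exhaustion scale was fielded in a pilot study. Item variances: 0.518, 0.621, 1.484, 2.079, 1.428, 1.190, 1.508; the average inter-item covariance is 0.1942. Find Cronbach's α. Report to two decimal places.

Cronbach's α = 0.56

Σσ²ᵢ = 0.518 + 0.621 + 1.484 + 2.079 + 1.428 + 1.190 + 1.508 = 8.828
Sum of the 21 distinct covariances = 21 × 0.1942 = 4.0782
σ²_T = Σσ²ᵢ + 2·Σcov = 8.828 + 2 × 4.0782 = 16.9844
α = (7/6)·(1 − 8.828/16.9844) = 0.56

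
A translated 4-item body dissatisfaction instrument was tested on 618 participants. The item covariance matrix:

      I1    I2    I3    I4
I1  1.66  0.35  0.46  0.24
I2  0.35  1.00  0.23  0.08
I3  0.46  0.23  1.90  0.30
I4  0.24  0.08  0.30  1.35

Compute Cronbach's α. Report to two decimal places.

α = 0.48

ΣVar(i) = 1.66 + 1.00 + 1.90 + 1.35 = 5.91
Sum of the distinct covariances = 1.66
σ²_T = 5.91 + 2 × 1.66 = 9.23
α = (k/(k−1))·(1 − ΣVar(i)/σ²_T) = (4/3)·(1 − 5.91/9.23) = 0.48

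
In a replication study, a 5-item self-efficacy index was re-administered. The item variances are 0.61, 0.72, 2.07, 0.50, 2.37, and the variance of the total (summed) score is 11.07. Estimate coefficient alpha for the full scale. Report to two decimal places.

coefficient alpha = 0.54

sum of item variances = 0.61 + 0.72 + 2.07 + 0.50 + 2.37 = 6.27
α = (k/(k−1))·(1 − sum of item variances/σ²_T) = (5/4)·(1 − 6.27/11.07) = 0.54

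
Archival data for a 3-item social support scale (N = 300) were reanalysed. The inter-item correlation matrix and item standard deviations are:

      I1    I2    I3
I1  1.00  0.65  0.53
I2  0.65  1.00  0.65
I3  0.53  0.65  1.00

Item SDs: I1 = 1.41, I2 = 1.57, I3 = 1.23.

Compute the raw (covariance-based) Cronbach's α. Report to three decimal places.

α = 0.822

Σσ²ᵢ = 1.41² + 1.57² + 1.23² = 5.9659
Covariances σ_ij = r_ij · s_i · s_j:
  σ(I1,I2) = 0.65 × 1.41 × 1.57 = 1.4389
  σ(I1,I3) = 0.53 × 1.41 × 1.23 = 0.9192
  σ(I2,I3) = 0.65 × 1.57 × 1.23 = 1.2552
σ²_T = Σσ²ᵢ + 2·Σσ_ij = 5.9659 + 2 × 3.6133 = 13.1925
α = (3/2)·(1 − 5.9659/13.1925) = 0.822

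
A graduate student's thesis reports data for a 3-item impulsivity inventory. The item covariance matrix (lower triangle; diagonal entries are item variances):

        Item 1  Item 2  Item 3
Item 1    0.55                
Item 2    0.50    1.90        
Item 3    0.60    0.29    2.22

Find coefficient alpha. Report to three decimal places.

α = 0.560

Σσᵢ² = 0.55 + 1.90 + 2.22 = 4.67
Sum of the distinct covariances = 1.39
total variance = 4.67 + 2 × 1.39 = 7.45
α = (k/(k−1))·(1 − Σσᵢ²/total variance) = (3/2)·(1 − 4.67/7.45) = 0.560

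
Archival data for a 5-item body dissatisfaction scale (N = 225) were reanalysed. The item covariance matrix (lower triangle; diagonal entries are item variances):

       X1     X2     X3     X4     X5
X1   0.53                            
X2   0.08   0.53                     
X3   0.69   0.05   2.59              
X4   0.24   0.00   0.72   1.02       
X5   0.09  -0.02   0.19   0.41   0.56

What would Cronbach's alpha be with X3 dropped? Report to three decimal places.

Remaining items: X1, X2, X4, X5 (k = 4).
Σσ²ᵢ = 0.53 + 0.53 + 1.02 + 0.56 = 2.64
σ²_T = 2.64 + 2 × 0.80 = 4.24
α (item deleted) = (4/3)·(1 − 2.64/4.24) = 0.503

α = 0.503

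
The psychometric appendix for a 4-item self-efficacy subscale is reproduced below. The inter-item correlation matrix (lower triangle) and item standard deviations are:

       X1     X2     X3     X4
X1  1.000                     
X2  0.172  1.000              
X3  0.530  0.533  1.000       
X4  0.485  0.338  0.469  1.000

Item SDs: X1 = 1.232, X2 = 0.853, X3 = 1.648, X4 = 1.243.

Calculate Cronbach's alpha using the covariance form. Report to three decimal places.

α = 0.741

Σσ²ᵢ = 1.232² + 0.853² + 1.648² + 1.243² = 6.5064
Covariances σ_ij = r_ij · s_i · s_j:
  σ(X1,X2) = 0.172 × 1.232 × 0.853 = 0.1808
  σ(X1,X3) = 0.530 × 1.232 × 1.648 = 1.0761
  σ(X1,X4) = 0.485 × 1.232 × 1.243 = 0.7427
  σ(X2,X3) = 0.533 × 0.853 × 1.648 = 0.7493
  σ(X2,X4) = 0.338 × 0.853 × 1.243 = 0.3584
  σ(X3,X4) = 0.469 × 1.648 × 1.243 = 0.9607
σ²_T = Σσ²ᵢ + 2·Σσ_ij = 6.5064 + 2 × 4.0680 = 14.6424
α = (4/3)·(1 − 6.5064/14.6424) = 0.741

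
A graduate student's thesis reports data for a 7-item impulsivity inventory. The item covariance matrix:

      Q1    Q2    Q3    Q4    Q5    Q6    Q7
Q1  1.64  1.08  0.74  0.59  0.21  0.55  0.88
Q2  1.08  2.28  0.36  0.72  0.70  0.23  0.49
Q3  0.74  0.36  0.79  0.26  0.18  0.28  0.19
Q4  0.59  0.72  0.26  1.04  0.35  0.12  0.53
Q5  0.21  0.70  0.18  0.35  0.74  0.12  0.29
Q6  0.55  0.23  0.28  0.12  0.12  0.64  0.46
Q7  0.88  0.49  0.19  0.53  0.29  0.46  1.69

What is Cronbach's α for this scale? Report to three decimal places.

Σσᵢ² = 1.64 + 2.28 + 0.79 + 1.04 + 0.74 + 0.64 + 1.69 = 8.82
Σ_{i<j} σ_ij = 9.33
Var(T) = 8.82 + 2 × 9.33 = 27.48
α = (k/(k−1))·(1 − Σσᵢ²/Var(T)) = (7/6)·(1 − 8.82/27.48) = 0.792

α = 0.792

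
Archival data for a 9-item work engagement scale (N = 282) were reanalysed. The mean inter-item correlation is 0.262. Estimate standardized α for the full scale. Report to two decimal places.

Standardized α = k·r̄ / (1 + (k−1)·r̄) = 9 × 0.262 / (1 + 8 × 0.262)
  = 2.3580 / 3.0960 = 0.76

α = 0.76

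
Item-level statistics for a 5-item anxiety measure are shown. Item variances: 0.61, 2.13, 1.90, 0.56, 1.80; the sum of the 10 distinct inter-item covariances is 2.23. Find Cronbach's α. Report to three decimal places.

Σσ²ᵢ = 0.61 + 2.13 + 1.90 + 0.56 + 1.80 = 7.00
Sum of distinct covariances = 2.23
σ²_T = Σσ²ᵢ + 2·Σcov = 7.00 + 2 × 2.23 = 11.46
α = (5/4)·(1 − 7.00/11.46) = 0.486

Cronbach's α = 0.486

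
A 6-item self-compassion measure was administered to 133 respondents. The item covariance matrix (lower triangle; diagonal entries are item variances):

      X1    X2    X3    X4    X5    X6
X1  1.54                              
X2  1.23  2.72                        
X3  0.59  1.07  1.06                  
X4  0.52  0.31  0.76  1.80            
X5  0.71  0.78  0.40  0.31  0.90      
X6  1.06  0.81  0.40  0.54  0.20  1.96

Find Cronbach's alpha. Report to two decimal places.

α = 0.79

ΣVar(i) = 1.54 + 2.72 + 1.06 + 1.80 + 0.90 + 1.96 = 9.98
Sum of off-diagonal covariances = 9.69
Var(T) = 9.98 + 2 × 9.69 = 29.36
α = (k/(k−1))·(1 − ΣVar(i)/Var(T)) = (6/5)·(1 − 9.98/29.36) = 0.79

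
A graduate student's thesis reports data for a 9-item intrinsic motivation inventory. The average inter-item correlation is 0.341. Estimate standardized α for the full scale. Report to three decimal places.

Standardized α = k·r̄ / (1 + (k−1)·r̄) = 9 × 0.341 / (1 + 8 × 0.341)
  = 3.0690 / 3.7280 = 0.823

α = 0.823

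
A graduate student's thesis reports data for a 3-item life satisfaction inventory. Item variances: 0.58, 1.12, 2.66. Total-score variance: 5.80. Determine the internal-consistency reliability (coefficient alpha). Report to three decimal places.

Σσᵢ² = 0.58 + 1.12 + 2.66 = 4.36
α = (k/(k−1))·(1 − Σσᵢ²/total variance) = (3/2)·(1 − 4.36/5.80) = 0.372

coefficient alpha = 0.372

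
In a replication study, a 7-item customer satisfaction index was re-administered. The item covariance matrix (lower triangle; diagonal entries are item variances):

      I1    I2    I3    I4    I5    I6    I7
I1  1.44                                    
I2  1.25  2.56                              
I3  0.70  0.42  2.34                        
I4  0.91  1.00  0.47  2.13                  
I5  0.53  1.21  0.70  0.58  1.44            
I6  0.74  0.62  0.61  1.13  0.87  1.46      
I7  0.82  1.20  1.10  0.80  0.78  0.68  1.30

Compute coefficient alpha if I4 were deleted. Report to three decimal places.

coefficient alpha = 0.839

Remaining items: I1, I2, I3, I5, I6, I7 (k = 6).
sum of item variances = 1.44 + 2.56 + 2.34 + 1.44 + 1.46 + 1.30 = 10.54
σ²_total = 10.54 + 2 × 12.23 = 35.00
α (item deleted) = (6/5)·(1 − 10.54/35.00) = 0.839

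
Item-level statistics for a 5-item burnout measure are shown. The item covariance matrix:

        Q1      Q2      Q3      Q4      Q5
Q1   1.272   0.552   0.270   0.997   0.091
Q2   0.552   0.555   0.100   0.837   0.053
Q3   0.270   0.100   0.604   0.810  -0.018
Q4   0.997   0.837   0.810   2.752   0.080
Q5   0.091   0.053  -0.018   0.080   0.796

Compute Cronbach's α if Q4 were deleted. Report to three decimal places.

α = 0.525

Remaining items: Q1, Q2, Q3, Q5 (k = 4).
sum of item variances = 1.272 + 0.555 + 0.604 + 0.796 = 3.227
total variance = 3.227 + 2 × 1.048 = 5.323
α (item deleted) = (4/3)·(1 − 3.227/5.323) = 0.525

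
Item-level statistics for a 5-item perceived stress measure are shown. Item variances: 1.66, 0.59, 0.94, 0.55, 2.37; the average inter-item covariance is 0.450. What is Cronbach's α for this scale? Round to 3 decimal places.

sum of item variances = 1.66 + 0.59 + 0.94 + 0.55 + 2.37 = 6.11
Sum of the 10 distinct covariances = 10 × 0.450 = 4.500
total variance = sum of item variances + 2·Σcov = 6.11 + 2 × 4.500 = 15.110
α = (5/4)·(1 − 6.11/15.110) = 0.745

α = 0.745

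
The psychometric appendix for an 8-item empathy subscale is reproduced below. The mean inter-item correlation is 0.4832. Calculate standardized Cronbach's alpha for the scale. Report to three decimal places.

Standardized α = k·r̄ / (1 + (k−1)·r̄) = 8 × 0.4832 / (1 + 7 × 0.4832)
  = 3.8656 / 4.3824 = 0.882

α = 0.882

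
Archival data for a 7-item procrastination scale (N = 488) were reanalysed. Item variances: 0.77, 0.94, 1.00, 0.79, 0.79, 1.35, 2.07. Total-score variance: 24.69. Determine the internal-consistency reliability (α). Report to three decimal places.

Σσ²ᵢ = 0.77 + 0.94 + 1.00 + 0.79 + 0.79 + 1.35 + 2.07 = 7.71
α = (k/(k−1))·(1 − Σσ²ᵢ/σ²_T) = (7/6)·(1 − 7.71/24.69) = 0.802

α = 0.802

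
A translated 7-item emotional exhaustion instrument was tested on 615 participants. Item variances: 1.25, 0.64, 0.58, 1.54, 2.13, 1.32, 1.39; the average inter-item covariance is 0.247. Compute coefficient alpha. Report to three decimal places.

Σσᵢ² = 1.25 + 0.64 + 0.58 + 1.54 + 2.13 + 1.32 + 1.39 = 8.85
Sum of the 21 distinct covariances = 21 × 0.247 = 5.187
total variance = Σσᵢ² + 2·Σcov = 8.85 + 2 × 5.187 = 19.224
α = (7/6)·(1 − 8.85/19.224) = 0.630

α = 0.630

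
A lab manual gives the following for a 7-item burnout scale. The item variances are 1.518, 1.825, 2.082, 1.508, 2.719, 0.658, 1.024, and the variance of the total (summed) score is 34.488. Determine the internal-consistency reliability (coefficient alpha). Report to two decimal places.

ΣVar(i) = 1.518 + 1.825 + 2.082 + 1.508 + 2.719 + 0.658 + 1.024 = 11.334
α = (k/(k−1))·(1 − ΣVar(i)/total variance) = (7/6)·(1 − 11.334/34.488) = 0.78

coefficient alpha = 0.78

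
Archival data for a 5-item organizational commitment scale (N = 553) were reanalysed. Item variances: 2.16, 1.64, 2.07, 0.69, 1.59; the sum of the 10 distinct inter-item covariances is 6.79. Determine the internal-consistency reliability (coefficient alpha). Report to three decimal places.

α = 0.781

ΣVar(i) = 2.16 + 1.64 + 2.07 + 0.69 + 1.59 = 8.15
Sum of distinct covariances = 6.79
total variance = ΣVar(i) + 2·Σcov = 8.15 + 2 × 6.79 = 21.73
α = (5/4)·(1 − 8.15/21.73) = 0.781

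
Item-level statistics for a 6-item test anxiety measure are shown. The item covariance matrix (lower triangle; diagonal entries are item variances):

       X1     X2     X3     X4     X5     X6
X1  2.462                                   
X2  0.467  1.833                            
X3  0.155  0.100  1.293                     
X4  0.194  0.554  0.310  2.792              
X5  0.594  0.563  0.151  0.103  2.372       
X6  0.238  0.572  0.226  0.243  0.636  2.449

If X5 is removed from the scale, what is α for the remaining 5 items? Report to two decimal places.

α = 0.45

Remaining items: X1, X2, X3, X4, X6 (k = 5).
Σσᵢ² = 2.462 + 1.833 + 1.293 + 2.792 + 2.449 = 10.829
total variance = 10.829 + 2 × 3.059 = 16.947
α (item deleted) = (5/4)·(1 − 10.829/16.947) = 0.45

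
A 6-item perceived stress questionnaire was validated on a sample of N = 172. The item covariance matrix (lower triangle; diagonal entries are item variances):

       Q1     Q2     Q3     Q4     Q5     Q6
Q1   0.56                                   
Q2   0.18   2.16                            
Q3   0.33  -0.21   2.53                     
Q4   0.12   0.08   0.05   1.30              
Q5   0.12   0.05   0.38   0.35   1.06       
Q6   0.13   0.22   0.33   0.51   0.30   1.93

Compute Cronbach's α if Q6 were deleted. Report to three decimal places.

Cronbach's α = 0.345

Remaining items: Q1, Q2, Q3, Q4, Q5 (k = 5).
Σσᵢ² = 0.56 + 2.16 + 2.53 + 1.30 + 1.06 = 7.61
total variance = 7.61 + 2 × 1.45 = 10.51
α (item deleted) = (5/4)·(1 − 7.61/10.51) = 0.345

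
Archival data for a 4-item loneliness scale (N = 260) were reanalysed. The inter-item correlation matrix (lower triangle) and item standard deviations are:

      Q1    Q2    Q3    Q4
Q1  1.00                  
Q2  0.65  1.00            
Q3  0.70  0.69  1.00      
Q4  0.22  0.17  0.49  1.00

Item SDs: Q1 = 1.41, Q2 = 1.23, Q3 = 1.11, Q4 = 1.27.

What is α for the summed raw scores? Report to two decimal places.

Σσ²ᵢ = 1.41² + 1.23² + 1.11² + 1.27² = 6.3460
Covariances σ_ij = r_ij · s_i · s_j:
  σ(Q1,Q2) = 0.65 × 1.41 × 1.23 = 1.1273
  σ(Q1,Q3) = 0.70 × 1.41 × 1.11 = 1.0956
  σ(Q1,Q4) = 0.22 × 1.41 × 1.27 = 0.3940
  σ(Q2,Q3) = 0.69 × 1.23 × 1.11 = 0.9421
  σ(Q2,Q4) = 0.17 × 1.23 × 1.27 = 0.2656
  σ(Q3,Q4) = 0.49 × 1.11 × 1.27 = 0.6908
σ²_T = Σσ²ᵢ + 2·Σσ_ij = 6.3460 + 2 × 4.5154 = 15.3768
α = (4/3)·(1 − 6.3460/15.3768) = 0.78

α = 0.78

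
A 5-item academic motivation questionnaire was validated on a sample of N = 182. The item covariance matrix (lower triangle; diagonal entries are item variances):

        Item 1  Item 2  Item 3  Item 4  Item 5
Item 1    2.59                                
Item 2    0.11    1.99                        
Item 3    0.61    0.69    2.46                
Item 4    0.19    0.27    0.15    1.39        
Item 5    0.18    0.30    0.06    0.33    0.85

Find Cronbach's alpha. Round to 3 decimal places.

ΣVar(i) = 2.59 + 1.99 + 2.46 + 1.39 + 0.85 = 9.28
Σ_{i<j} σ_ij = 2.89
Var(T) = 9.28 + 2 × 2.89 = 15.06
α = (k/(k−1))·(1 − ΣVar(i)/Var(T)) = (5/4)·(1 − 9.28/15.06) = 0.480

α = 0.480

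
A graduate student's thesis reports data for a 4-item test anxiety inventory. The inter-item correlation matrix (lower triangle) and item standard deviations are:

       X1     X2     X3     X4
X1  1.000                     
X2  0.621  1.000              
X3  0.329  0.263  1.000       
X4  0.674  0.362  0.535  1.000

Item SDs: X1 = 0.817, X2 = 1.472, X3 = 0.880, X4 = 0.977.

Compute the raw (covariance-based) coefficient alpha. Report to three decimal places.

Σσ²ᵢ = 0.817² + 1.472² + 0.880² + 0.977² = 4.5632
Covariances σ_ij = r_ij · s_i · s_j:
  σ(X1,X2) = 0.621 × 0.817 × 1.472 = 0.7468
  σ(X1,X3) = 0.329 × 0.817 × 0.880 = 0.2365
  σ(X1,X4) = 0.674 × 0.817 × 0.977 = 0.5380
  σ(X2,X3) = 0.263 × 1.472 × 0.880 = 0.3407
  σ(X2,X4) = 0.362 × 1.472 × 0.977 = 0.5206
  σ(X3,X4) = 0.535 × 0.880 × 0.977 = 0.4600
σ²_T = Σσ²ᵢ + 2·Σσ_ij = 4.5632 + 2 × 2.8426 = 10.2484
α = (4/3)·(1 − 4.5632/10.2484) = 0.740

α = 0.740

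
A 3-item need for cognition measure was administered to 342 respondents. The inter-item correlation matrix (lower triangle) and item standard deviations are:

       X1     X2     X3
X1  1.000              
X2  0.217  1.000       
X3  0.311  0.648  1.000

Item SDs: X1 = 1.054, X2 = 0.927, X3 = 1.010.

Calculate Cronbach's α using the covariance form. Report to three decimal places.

α = 0.652

Σσ²ᵢ = 1.054² + 0.927² + 1.010² = 2.9903
Covariances σ_ij = r_ij · s_i · s_j:
  σ(X1,X2) = 0.217 × 1.054 × 0.927 = 0.2120
  σ(X1,X3) = 0.311 × 1.054 × 1.010 = 0.3311
  σ(X2,X3) = 0.648 × 0.927 × 1.010 = 0.6067
σ²_T = Σσ²ᵢ + 2·Σσ_ij = 2.9903 + 2 × 1.1498 = 5.2899
α = (3/2)·(1 − 2.9903/5.2899) = 0.652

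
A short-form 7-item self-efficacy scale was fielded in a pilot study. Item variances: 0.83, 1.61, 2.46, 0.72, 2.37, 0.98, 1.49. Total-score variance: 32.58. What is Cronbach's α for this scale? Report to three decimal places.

Cronbach's α = 0.792

Σσ²ᵢ = 0.83 + 1.61 + 2.46 + 0.72 + 2.37 + 0.98 + 1.49 = 10.46
α = (k/(k−1))·(1 − Σσ²ᵢ/total variance) = (7/6)·(1 − 10.46/32.58) = 0.792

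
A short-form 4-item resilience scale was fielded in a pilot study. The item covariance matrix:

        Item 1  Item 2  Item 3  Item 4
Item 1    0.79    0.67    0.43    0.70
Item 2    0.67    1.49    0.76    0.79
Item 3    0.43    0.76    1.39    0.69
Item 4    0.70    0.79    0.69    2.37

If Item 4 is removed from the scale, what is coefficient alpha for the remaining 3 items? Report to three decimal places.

α = 0.755

Remaining items: Item 1, Item 2, Item 3 (k = 3).
Σσ²ᵢ = 0.79 + 1.49 + 1.39 = 3.67
σ²_total = 3.67 + 2 × 1.86 = 7.39
α (item deleted) = (3/2)·(1 − 3.67/7.39) = 0.755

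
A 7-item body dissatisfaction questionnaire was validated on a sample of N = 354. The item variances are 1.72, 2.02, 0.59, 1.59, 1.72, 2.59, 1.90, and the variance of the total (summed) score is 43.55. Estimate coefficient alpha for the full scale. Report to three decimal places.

ΣVar(i) = 1.72 + 2.02 + 0.59 + 1.59 + 1.72 + 2.59 + 1.90 = 12.13
α = (k/(k−1))·(1 − ΣVar(i)/total variance) = (7/6)·(1 − 12.13/43.55) = 0.842

coefficient alpha = 0.842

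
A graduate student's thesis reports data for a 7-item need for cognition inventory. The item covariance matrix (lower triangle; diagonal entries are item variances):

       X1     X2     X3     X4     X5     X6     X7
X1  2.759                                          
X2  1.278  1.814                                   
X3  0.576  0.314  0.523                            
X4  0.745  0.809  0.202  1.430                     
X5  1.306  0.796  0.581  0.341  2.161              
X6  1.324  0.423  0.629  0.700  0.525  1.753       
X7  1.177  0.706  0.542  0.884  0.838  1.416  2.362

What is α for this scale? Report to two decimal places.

α = 0.83

ΣVar(i) = 2.759 + 1.814 + 0.523 + 1.430 + 2.161 + 1.753 + 2.362 = 12.802
Sum of the distinct covariances = 16.112
Var(T) = 12.802 + 2 × 16.112 = 45.026
α = (k/(k−1))·(1 − ΣVar(i)/Var(T)) = (7/6)·(1 − 12.802/45.026) = 0.83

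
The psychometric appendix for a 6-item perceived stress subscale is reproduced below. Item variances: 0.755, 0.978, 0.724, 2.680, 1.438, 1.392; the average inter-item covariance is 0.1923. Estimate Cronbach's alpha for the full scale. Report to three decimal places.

ΣVar(i) = 0.755 + 0.978 + 0.724 + 2.680 + 1.438 + 1.392 = 7.967
Sum of the 15 distinct covariances = 15 × 0.1923 = 2.8845
total variance = ΣVar(i) + 2·Σcov = 7.967 + 2 × 2.8845 = 13.7360
α = (6/5)·(1 − 7.967/13.7360) = 0.504

Cronbach's alpha = 0.504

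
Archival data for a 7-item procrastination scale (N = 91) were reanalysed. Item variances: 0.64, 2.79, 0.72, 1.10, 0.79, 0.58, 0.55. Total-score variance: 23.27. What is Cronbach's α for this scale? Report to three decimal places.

α = 0.807

sum of item variances = 0.64 + 2.79 + 0.72 + 1.10 + 0.79 + 0.58 + 0.55 = 7.17
α = (k/(k−1))·(1 − sum of item variances/σ²_total) = (7/6)·(1 − 7.17/23.27) = 0.807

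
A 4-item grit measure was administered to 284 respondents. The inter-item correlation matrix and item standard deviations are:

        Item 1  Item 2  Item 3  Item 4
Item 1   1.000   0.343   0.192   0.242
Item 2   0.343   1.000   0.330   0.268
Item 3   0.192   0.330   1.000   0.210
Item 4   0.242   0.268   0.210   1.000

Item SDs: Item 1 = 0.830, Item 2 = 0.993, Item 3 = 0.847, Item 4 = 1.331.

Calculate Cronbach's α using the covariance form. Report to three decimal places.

Σσ²ᵢ = 0.830² + 0.993² + 0.847² + 1.331² = 4.1639
Covariances σ_ij = r_ij · s_i · s_j:
  σ(Item 1,Item 2) = 0.343 × 0.830 × 0.993 = 0.2827
  σ(Item 1,Item 3) = 0.192 × 0.830 × 0.847 = 0.1350
  σ(Item 1,Item 4) = 0.242 × 0.830 × 1.331 = 0.2673
  σ(Item 2,Item 3) = 0.330 × 0.993 × 0.847 = 0.2776
  σ(Item 2,Item 4) = 0.268 × 0.993 × 1.331 = 0.3542
  σ(Item 3,Item 4) = 0.210 × 0.847 × 1.331 = 0.2367
σ²_T = Σσ²ᵢ + 2·Σσ_ij = 4.1639 + 2 × 1.5535 = 7.2709
α = (4/3)·(1 − 4.1639/7.2709) = 0.570

α = 0.570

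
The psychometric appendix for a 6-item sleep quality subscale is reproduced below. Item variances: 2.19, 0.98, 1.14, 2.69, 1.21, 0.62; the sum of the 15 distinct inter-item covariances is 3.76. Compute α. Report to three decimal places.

α = 0.552

sum of item variances = 2.19 + 0.98 + 1.14 + 2.69 + 1.21 + 0.62 = 8.83
Sum of distinct covariances = 3.76
total variance = sum of item variances + 2·Σcov = 8.83 + 2 × 3.76 = 16.35
α = (6/5)·(1 − 8.83/16.35) = 0.552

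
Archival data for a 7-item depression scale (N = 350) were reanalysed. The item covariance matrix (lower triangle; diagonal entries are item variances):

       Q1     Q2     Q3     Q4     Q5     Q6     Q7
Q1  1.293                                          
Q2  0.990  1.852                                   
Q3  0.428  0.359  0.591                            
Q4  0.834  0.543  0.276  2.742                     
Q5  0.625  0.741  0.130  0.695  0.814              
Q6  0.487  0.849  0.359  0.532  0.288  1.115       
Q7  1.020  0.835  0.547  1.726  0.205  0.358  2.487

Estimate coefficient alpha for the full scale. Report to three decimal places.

coefficient alpha = 0.819

ΣVar(i) = 1.293 + 1.852 + 0.591 + 2.742 + 0.814 + 1.115 + 2.487 = 10.894
Σ_{i<j} σ_ij = 12.827
total variance = 10.894 + 2 × 12.827 = 36.548
α = (k/(k−1))·(1 − ΣVar(i)/total variance) = (7/6)·(1 − 10.894/36.548) = 0.819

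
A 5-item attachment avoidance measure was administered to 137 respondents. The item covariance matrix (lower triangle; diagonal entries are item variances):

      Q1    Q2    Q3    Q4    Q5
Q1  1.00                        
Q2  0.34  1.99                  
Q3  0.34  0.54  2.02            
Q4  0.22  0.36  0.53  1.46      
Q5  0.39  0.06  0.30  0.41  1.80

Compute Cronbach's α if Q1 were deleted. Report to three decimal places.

Cronbach's α = 0.503

Remaining items: Q2, Q3, Q4, Q5 (k = 4).
Σσ²ᵢ = 1.99 + 2.02 + 1.46 + 1.80 = 7.27
Var(T) = 7.27 + 2 × 2.20 = 11.67
α (item deleted) = (4/3)·(1 − 7.27/11.67) = 0.503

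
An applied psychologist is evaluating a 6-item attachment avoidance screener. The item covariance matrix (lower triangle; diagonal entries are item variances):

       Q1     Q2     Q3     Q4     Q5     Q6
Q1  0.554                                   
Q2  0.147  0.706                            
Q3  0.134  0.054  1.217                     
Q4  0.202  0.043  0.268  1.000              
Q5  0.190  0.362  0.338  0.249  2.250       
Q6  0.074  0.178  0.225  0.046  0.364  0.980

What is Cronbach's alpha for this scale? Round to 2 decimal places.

α = 0.55

sum of item variances = 0.554 + 0.706 + 1.217 + 1.000 + 2.250 + 0.980 = 6.707
Σ_{i<j} σ_ij = 2.874
σ²_T = 6.707 + 2 × 2.874 = 12.455
α = (k/(k−1))·(1 − sum of item variances/σ²_T) = (6/5)·(1 − 6.707/12.455) = 0.55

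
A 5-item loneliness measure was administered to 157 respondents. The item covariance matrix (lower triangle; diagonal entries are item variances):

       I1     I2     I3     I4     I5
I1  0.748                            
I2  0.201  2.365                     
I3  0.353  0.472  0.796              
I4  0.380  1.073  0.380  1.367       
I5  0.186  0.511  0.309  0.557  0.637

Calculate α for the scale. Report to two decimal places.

α = 0.75

Σσ²ᵢ = 0.748 + 2.365 + 0.796 + 1.367 + 0.637 = 5.913
Sum of off-diagonal covariances = 4.422
Var(T) = 5.913 + 2 × 4.422 = 14.757
α = (k/(k−1))·(1 − Σσ²ᵢ/Var(T)) = (5/4)·(1 − 5.913/14.757) = 0.75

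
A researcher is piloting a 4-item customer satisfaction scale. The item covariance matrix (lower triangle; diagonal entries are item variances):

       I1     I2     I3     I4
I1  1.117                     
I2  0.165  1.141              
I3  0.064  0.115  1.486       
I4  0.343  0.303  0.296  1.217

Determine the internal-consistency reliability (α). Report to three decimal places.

sum of item variances = 1.117 + 1.141 + 1.486 + 1.217 = 4.961
Σ_{i<j} σ_ij = 1.286
σ²_total = 4.961 + 2 × 1.286 = 7.533
α = (k/(k−1))·(1 − sum of item variances/σ²_total) = (4/3)·(1 − 4.961/7.533) = 0.455

α = 0.455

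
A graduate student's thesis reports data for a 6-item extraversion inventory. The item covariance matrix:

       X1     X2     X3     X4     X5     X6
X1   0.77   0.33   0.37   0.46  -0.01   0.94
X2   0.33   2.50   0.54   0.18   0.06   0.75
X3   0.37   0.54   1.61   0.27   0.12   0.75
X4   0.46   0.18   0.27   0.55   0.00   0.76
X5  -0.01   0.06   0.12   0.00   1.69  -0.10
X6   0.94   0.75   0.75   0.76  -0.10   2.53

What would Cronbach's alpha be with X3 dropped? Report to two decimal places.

Cronbach's alpha = 0.57

Remaining items: X1, X2, X4, X5, X6 (k = 5).
Σσᵢ² = 0.77 + 2.50 + 0.55 + 1.69 + 2.53 = 8.04
σ²_T = 8.04 + 2 × 3.37 = 14.78
α (item deleted) = (5/4)·(1 − 8.04/14.78) = 0.57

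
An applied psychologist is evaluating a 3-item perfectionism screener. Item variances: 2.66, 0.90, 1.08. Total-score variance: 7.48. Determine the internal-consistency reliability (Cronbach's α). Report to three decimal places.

ΣVar(i) = 2.66 + 0.90 + 1.08 = 4.64
α = (k/(k−1))·(1 − ΣVar(i)/σ²_T) = (3/2)·(1 − 4.64/7.48) = 0.570

α = 0.570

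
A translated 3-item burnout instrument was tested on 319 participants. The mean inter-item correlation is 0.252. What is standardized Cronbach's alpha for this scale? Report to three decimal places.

Standardized α = k·r̄ / (1 + (k−1)·r̄) = 3 × 0.252 / (1 + 2 × 0.252)
  = 0.7560 / 1.5040 = 0.503

standardized Cronbach's alpha = 0.503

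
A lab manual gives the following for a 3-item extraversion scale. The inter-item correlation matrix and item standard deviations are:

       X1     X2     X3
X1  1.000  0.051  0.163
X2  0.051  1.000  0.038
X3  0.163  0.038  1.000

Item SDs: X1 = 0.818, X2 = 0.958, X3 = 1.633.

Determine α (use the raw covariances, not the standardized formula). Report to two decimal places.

α = 0.19

Σσ²ᵢ = 0.818² + 0.958² + 1.633² = 4.2536
Covariances σ_ij = r_ij · s_i · s_j:
  σ(X1,X2) = 0.051 × 0.818 × 0.958 = 0.0400
  σ(X1,X3) = 0.163 × 0.818 × 1.633 = 0.2177
  σ(X2,X3) = 0.038 × 0.958 × 1.633 = 0.0594
σ²_T = Σσ²ᵢ + 2·Σσ_ij = 4.2536 + 2 × 0.3171 = 4.8878
α = (3/2)·(1 − 4.2536/4.8878) = 0.19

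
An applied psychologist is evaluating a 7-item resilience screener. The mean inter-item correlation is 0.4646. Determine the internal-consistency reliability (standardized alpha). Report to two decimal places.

Standardized α = k·r̄ / (1 + (k−1)·r̄) = 7 × 0.4646 / (1 + 6 × 0.4646)
  = 3.2522 / 3.7876 = 0.86

standardized alpha = 0.86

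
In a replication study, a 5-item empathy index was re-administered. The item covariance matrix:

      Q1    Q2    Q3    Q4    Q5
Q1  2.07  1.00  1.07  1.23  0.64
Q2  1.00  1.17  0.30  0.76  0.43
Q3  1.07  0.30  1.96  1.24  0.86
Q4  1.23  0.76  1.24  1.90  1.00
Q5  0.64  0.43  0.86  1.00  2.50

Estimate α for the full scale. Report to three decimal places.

sum of item variances = 2.07 + 1.17 + 1.96 + 1.90 + 2.50 = 9.60
Σ_{i<j} σ_ij = 8.53
σ²_T = 9.60 + 2 × 8.53 = 26.66
α = (k/(k−1))·(1 − sum of item variances/σ²_T) = (5/4)·(1 − 9.60/26.66) = 0.800

α = 0.800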